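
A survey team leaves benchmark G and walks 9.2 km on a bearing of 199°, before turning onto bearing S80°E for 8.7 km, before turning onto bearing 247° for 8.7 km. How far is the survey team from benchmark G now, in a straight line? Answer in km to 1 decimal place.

13.8 km

Leg 1 (199°, 9.2 km): east 9.2 sin 199° = -3.00, north 9.2 cos 199° = -8.70
Leg 2 (S80°E, 8.7 km): east 8.7 sin 100° = 8.57, north 8.7 cos 100° = -1.51
Leg 3 (247°, 8.7 km): east 8.7 sin 247° = -8.01, north 8.7 cos 247° = -3.40
Net: -2.44 east, -13.61 north. Distance = √((-2.44)² + (-13.61)²) = 13.825 km.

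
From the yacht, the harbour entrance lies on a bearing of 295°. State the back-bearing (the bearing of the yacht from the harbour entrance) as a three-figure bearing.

115°

Back-bearing = 295° − 180° = 115°.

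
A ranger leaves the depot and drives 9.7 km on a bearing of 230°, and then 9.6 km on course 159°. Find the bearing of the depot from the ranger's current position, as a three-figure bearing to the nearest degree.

Leg 1 (230°, 9.7 km): east 9.7 sin 230° = -7.43, north 9.7 cos 230° = -6.24
Leg 2 (159°, 9.6 km): east 9.6 sin 159° = 3.44, north 9.6 cos 159° = -8.96
Net displacement: -3.99 east, -15.20 north. Direction back to start is (3.99, 15.20): bearing = atan2(3.99, 15.20) mod 360° = 14.71° ≈ 015°.

015°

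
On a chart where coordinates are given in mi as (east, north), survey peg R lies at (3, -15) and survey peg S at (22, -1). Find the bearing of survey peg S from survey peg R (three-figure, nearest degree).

Δeast = 22 − 3 = 19.00; Δnorth = -1 − -15 = 14.00.
Bearing = atan2(Δeast, Δnorth) mod 360° = 53.62° ≈ 054°.

054°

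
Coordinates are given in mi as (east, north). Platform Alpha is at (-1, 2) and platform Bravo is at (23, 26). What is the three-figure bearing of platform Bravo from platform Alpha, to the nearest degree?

Δeast = 23 − -1 = 24.00; Δnorth = 26 − 2 = 24.00.
Bearing = atan2(Δeast, Δnorth) mod 360° = 45.00° ≈ 045°.

045°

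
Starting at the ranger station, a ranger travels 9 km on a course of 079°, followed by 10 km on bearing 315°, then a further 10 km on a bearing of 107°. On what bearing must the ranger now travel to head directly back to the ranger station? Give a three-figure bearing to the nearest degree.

Leg 1 (079°, 9 km): east 9 sin 79° = 8.83, north 9 cos 79° = 1.72
Leg 2 (315°, 10 km): east 10 sin 315° = -7.07, north 10 cos 315° = 7.07
Leg 3 (107°, 10 km): east 10 sin 107° = 9.56, north 10 cos 107° = -2.92
Net displacement: 11.33 east, 5.86 north. Direction back to start is (-11.33, -5.86): bearing = atan2(-11.33, -5.86) mod 360° = 242.63° ≈ 243°.

243°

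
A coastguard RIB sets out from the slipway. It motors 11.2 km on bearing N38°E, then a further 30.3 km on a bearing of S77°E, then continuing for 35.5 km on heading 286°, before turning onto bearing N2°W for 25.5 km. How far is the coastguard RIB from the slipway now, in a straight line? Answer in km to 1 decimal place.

Leg 1 (N38°E, 11.2 km): east 11.2 sin 38° = 6.90, north 11.2 cos 38° = 8.83
Leg 2 (S77°E, 30.3 km): east 30.3 sin 103° = 29.52, north 30.3 cos 103° = -6.82
Leg 3 (286°, 35.5 km): east 35.5 sin 286° = -34.12, north 35.5 cos 286° = 9.79
Leg 4 (N2°W, 25.5 km): east 25.5 sin 358° = -0.89, north 25.5 cos 358° = 25.48
Net: 1.40 east, 37.28 north. Distance = √((1.40)² + (37.28)²) = 37.306 km.

37.3 km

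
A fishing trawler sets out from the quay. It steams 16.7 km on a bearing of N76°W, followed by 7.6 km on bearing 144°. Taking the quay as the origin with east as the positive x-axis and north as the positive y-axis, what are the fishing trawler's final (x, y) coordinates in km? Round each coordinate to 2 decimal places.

Leg 1 (N76°W, 16.7 km): east 16.7 sin 284° = -16.20, north 16.7 cos 284° = 4.04
Leg 2 (144°, 7.6 km): east 7.6 sin 144° = 4.47, north 7.6 cos 144° = -6.15
Summing: -11.74 km east, -2.11 km north → (-11.74, -2.11).

(-11.74, -2.11)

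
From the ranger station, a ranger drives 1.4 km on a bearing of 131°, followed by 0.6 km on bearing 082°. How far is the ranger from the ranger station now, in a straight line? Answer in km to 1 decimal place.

1.8 km

Leg 1 (131°, 1.4 km): east 1.4 sin 131° = 1.06, north 1.4 cos 131° = -0.92
Leg 2 (082°, 0.6 km): east 0.6 sin 82° = 0.59, north 0.6 cos 82° = 0.08
Net: 1.65 east, -0.83 north. Distance = √((1.65)² + (-0.83)²) = 1.850 km.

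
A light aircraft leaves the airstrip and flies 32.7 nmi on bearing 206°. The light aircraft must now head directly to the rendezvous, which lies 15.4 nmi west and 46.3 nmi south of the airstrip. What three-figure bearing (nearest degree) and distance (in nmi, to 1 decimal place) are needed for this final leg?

184°, 16.9 nmi

Leg 1 (206°, 32.7 nmi): east 32.7 sin 206° = -14.33, north 32.7 cos 206° = -29.39
Current position: (-14.33, -29.39). Target: (-15.4, -46.3). Remaining: Δeast = -1.07, Δnorth = -16.91.
Bearing = atan2(-1.07, -16.91) mod 360° = 183.60°; distance = √((-1.07)² + (-16.91)²) = 16.943 nmi.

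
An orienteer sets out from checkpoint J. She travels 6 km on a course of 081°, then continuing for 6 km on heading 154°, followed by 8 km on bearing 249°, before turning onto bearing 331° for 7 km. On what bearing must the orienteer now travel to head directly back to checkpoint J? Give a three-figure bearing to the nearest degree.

Leg 1 (081°, 6 km): east 6 sin 81° = 5.93, north 6 cos 81° = 0.94
Leg 2 (154°, 6 km): east 6 sin 154° = 2.63, north 6 cos 154° = -5.39
Leg 3 (249°, 8 km): east 8 sin 249° = -7.47, north 8 cos 249° = -2.87
Leg 4 (331°, 7 km): east 7 sin 331° = -3.39, north 7 cos 331° = 6.12
Net displacement: -2.31 east, -1.20 north. Direction back to start is (2.31, 1.20): bearing = atan2(2.31, 1.20) mod 360° = 62.53° ≈ 063°.

063°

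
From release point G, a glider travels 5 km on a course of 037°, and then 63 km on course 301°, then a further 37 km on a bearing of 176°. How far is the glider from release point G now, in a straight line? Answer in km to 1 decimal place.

Leg 1 (037°, 5 km): east 5 sin 37° = 3.01, north 5 cos 37° = 3.99
Leg 2 (301°, 63 km): east 63 sin 301° = -54.00, north 63 cos 301° = 32.45
Leg 3 (176°, 37 km): east 37 sin 176° = 2.58, north 37 cos 176° = -36.91
Net: -48.41 east, -0.47 north. Distance = √((-48.41)² + (-0.47)²) = 48.414 km.

48.4 km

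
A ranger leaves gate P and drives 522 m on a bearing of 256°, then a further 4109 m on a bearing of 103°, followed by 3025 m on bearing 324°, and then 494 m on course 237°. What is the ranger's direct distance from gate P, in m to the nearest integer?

Leg 1 (256°, 522 m): east 522 sin 256° = -506.49, north 522 cos 256° = -126.28
Leg 2 (103°, 4109 m): east 4109 sin 103° = 4003.69, north 4109 cos 103° = -924.32
Leg 3 (324°, 3025 m): east 3025 sin 324° = -1778.05, north 3025 cos 324° = 2447.28
Leg 4 (237°, 494 m): east 494 sin 237° = -414.30, north 494 cos 237° = -269.05
Net: 1304.84 east, 1127.62 north. Distance = √((1304.84)² + (1127.62)²) = 1724.565 m.

1725 m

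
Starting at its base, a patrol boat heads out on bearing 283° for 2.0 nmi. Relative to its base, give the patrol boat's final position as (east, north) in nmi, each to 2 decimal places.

(-1.95, 0.45)

Leg 1 (283°, 2.0 nmi): east 2.0 sin 283° = -1.95, north 2.0 cos 283° = 0.45
Summing: -1.95 nmi east, 0.45 nmi north → (-1.95, 0.45).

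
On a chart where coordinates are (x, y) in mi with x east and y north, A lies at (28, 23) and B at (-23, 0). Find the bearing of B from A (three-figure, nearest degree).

246°

Δeast = -23 − 28 = -51.00; Δnorth = 0 − 23 = -23.00.
Bearing = atan2(Δeast, Δnorth) mod 360° = 245.73° ≈ 246°.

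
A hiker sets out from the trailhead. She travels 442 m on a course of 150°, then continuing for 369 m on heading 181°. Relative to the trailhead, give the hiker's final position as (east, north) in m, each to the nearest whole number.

Leg 1 (150°, 442 m): east 442 sin 150° = 221.00, north 442 cos 150° = -382.78
Leg 2 (181°, 369 m): east 369 sin 181° = -6.44, north 369 cos 181° = -368.94
Summing: 214.56 m east, -751.73 m north → (215, -752).

(215, -752)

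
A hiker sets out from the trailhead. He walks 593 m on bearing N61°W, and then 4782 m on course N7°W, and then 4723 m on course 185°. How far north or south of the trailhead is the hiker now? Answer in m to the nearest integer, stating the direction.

Leg 1 (N61°W, 593 m): east 593 sin 299° = -518.65, north 593 cos 299° = 287.49
Leg 2 (N7°W, 4782 m): east 4782 sin 353° = -582.78, north 4782 cos 353° = 4746.36
Leg 3 (185°, 4723 m): east 4723 sin 185° = -411.64, north 4723 cos 185° = -4705.03
Net north component: 328.82 m.

329 m north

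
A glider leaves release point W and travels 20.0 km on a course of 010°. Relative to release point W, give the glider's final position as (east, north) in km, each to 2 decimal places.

Leg 1 (010°, 20.0 km): east 20.0 sin 10° = 3.47, north 20.0 cos 10° = 19.70
Summing: 3.47 km east, 19.70 km north → (3.47, 19.70).

(3.47, 19.70)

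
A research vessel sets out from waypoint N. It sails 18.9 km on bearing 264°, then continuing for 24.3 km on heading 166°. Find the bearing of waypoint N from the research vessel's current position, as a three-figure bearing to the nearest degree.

027°

Leg 1 (264°, 18.9 km): east 18.9 sin 264° = -18.80, north 18.9 cos 264° = -1.98
Leg 2 (166°, 24.3 km): east 24.3 sin 166° = 5.88, north 24.3 cos 166° = -23.58
Net displacement: -12.92 east, -25.55 north. Direction back to start is (12.92, 25.55): bearing = atan2(12.92, 25.55) mod 360° = 26.82° ≈ 027°.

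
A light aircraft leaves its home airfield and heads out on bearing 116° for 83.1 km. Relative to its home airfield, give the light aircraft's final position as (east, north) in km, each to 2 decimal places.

Leg 1 (116°, 83.1 km): east 83.1 sin 116° = 74.69, north 83.1 cos 116° = -36.43
Summing: 74.69 km east, -36.43 km north → (74.69, -36.43).

(74.69, -36.43)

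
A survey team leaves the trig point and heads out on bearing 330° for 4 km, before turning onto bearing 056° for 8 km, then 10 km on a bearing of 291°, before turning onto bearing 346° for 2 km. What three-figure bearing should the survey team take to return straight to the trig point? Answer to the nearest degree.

Leg 1 (330°, 4 km): east 4 sin 330° = -2.00, north 4 cos 330° = 3.46
Leg 2 (056°, 8 km): east 8 sin 56° = 6.63, north 8 cos 56° = 4.47
Leg 3 (291°, 10 km): east 10 sin 291° = -9.34, north 10 cos 291° = 3.58
Leg 4 (346°, 2 km): east 2 sin 346° = -0.48, north 2 cos 346° = 1.94
Net displacement: -5.19 east, 13.46 north. Direction back to start is (5.19, -13.46): bearing = atan2(5.19, -13.46) mod 360° = 158.93° ≈ 159°.

159°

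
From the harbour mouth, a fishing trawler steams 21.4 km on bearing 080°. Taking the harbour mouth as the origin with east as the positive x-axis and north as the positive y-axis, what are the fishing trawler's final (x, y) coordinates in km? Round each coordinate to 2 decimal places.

Leg 1 (080°, 21.4 km): east 21.4 sin 80° = 21.07, north 21.4 cos 80° = 3.72
Summing: 21.07 km east, 3.72 km north → (21.07, 3.72).

(21.07, 3.72)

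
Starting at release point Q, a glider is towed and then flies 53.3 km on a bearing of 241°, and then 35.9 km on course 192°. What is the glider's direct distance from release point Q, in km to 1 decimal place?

81.5 km

Leg 1 (241°, 53.3 km): east 53.3 sin 241° = -46.62, north 53.3 cos 241° = -25.84
Leg 2 (192°, 35.9 km): east 35.9 sin 192° = -7.46, north 35.9 cos 192° = -35.12
Net: -54.08 east, -60.96 north. Distance = √((-54.08)² + (-60.96)²) = 81.489 km.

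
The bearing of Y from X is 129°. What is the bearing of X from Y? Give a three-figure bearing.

309°

Back-bearing = 129° + 180° = 309°.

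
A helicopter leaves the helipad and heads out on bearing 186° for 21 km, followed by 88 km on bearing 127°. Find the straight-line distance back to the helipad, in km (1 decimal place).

100.4 km

Leg 1 (186°, 21 km): east 21 sin 186° = -2.20, north 21 cos 186° = -20.88
Leg 2 (127°, 88 km): east 88 sin 127° = 70.28, north 88 cos 127° = -52.96
Net: 68.08 east, -73.84 north. Distance = √((68.08)² + (-73.84)²) = 100.442 km.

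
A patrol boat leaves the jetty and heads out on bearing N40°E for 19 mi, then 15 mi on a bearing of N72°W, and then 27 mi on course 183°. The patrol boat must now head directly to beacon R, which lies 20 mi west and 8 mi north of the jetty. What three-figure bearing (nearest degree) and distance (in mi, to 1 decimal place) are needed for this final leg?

314°, 22.9 mi

Leg 1 (N40°E, 19 mi): east 19 sin 40° = 12.21, north 19 cos 40° = 14.55
Leg 2 (N72°W, 15 mi): east 15 sin 288° = -14.27, north 15 cos 288° = 4.64
Leg 3 (183°, 27 mi): east 27 sin 183° = -1.41, north 27 cos 183° = -26.96
Current position: (-3.47, -7.77). Target: (-20, 8). Remaining: Δeast = -16.53, Δnorth = 15.77.
Bearing = atan2(-16.53, 15.77) mod 360° = 313.65°; distance = √((-16.53)² + (15.77)²) = 22.851 mi.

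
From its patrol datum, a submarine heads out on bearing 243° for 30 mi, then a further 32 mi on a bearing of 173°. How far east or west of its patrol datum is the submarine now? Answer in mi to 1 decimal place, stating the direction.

22.8 mi west

Leg 1 (243°, 30 mi): east 30 sin 243° = -26.73, north 30 cos 243° = -13.62
Leg 2 (173°, 32 mi): east 32 sin 173° = 3.90, north 32 cos 173° = -31.76
Net east component: -22.83 mi.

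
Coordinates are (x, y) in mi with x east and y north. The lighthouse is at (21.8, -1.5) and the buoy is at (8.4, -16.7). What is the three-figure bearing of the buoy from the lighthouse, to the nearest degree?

221°

Δeast = 8.4 − 21.8 = -13.40; Δnorth = -16.7 − -1.5 = -15.20.
Bearing = atan2(Δeast, Δnorth) mod 360° = 221.40° ≈ 221°.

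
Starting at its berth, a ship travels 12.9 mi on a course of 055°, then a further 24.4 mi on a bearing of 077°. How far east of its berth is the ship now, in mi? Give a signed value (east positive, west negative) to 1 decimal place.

Leg 1 (055°, 12.9 mi): east 12.9 sin 55° = 10.57, north 12.9 cos 55° = 7.40
Leg 2 (077°, 24.4 mi): east 24.4 sin 77° = 23.77, north 24.4 cos 77° = 5.49
Net east component: 34.34 mi.

34.3 mi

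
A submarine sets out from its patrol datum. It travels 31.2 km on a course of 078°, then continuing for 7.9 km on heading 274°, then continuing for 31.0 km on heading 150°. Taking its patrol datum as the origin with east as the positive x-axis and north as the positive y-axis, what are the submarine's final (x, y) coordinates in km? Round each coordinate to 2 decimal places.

Leg 1 (078°, 31.2 km): east 31.2 sin 78° = 30.52, north 31.2 cos 78° = 6.49
Leg 2 (274°, 7.9 km): east 7.9 sin 274° = -7.88, north 7.9 cos 274° = 0.55
Leg 3 (150°, 31.0 km): east 31.0 sin 150° = 15.50, north 31.0 cos 150° = -26.85
Summing: 38.14 km east, -19.81 km north → (38.14, -19.81).

(38.14, -19.81)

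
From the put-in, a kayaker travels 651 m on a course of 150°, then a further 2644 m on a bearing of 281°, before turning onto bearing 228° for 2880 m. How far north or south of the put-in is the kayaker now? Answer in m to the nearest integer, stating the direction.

1986 m south

Leg 1 (150°, 651 m): east 651 sin 150° = 325.50, north 651 cos 150° = -563.78
Leg 2 (281°, 2644 m): east 2644 sin 281° = -2595.42, north 2644 cos 281° = 504.50
Leg 3 (228°, 2880 m): east 2880 sin 228° = -2140.26, north 2880 cos 228° = -1927.10
Net north component: -1986.38 m.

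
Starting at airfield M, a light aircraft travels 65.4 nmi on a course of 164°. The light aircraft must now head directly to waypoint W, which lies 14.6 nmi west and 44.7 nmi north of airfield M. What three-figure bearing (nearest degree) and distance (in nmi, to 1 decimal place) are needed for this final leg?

Leg 1 (164°, 65.4 nmi): east 65.4 sin 164° = 18.03, north 65.4 cos 164° = -62.87
Current position: (18.03, -62.87). Target: (-14.6, 44.7). Remaining: Δeast = -32.63, Δnorth = 107.57.
Bearing = atan2(-32.63, 107.57) mod 360° = 343.13°; distance = √((-32.63)² + (107.57)²) = 112.406 nmi.

343°, 112.4 nmi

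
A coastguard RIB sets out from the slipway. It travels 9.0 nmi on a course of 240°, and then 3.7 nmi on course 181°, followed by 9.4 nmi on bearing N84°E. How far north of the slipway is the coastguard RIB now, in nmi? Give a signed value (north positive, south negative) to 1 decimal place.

Leg 1 (240°, 9.0 nmi): east 9.0 sin 240° = -7.79, north 9.0 cos 240° = -4.50
Leg 2 (181°, 3.7 nmi): east 3.7 sin 181° = -0.06, north 3.7 cos 181° = -3.70
Leg 3 (N84°E, 9.4 nmi): east 9.4 sin 84° = 9.35, north 9.4 cos 84° = 0.98
Net north component: -7.22 nmi.

-7.2 nmi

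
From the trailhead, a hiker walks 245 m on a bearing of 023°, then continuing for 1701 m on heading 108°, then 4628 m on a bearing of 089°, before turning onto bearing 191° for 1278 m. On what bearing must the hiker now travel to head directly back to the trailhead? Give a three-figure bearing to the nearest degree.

Leg 1 (023°, 245 m): east 245 sin 23° = 95.73, north 245 cos 23° = 225.52
Leg 2 (108°, 1701 m): east 1701 sin 108° = 1617.75, north 1701 cos 108° = -525.64
Leg 3 (089°, 4628 m): east 4628 sin 89° = 4627.30, north 4628 cos 89° = 80.77
Leg 4 (191°, 1278 m): east 1278 sin 191° = -243.85, north 1278 cos 191° = -1254.52
Net displacement: 6096.92 east, -1473.86 north. Direction back to start is (-6096.92, 1473.86): bearing = atan2(-6096.92, 1473.86) mod 360° = 283.59° ≈ 284°.

284°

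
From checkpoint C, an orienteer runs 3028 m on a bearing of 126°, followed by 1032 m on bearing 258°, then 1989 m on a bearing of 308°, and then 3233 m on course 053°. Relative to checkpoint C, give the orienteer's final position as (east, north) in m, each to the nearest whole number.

(2455, 1176)

Leg 1 (126°, 3028 m): east 3028 sin 126° = 2449.70, north 3028 cos 126° = -1779.81
Leg 2 (258°, 1032 m): east 1032 sin 258° = -1009.45, north 1032 cos 258° = -214.56
Leg 3 (308°, 1989 m): east 1989 sin 308° = -1567.35, north 1989 cos 308° = 1224.55
Leg 4 (053°, 3233 m): east 3233 sin 53° = 2581.99, north 3233 cos 53° = 1945.67
Summing: 2454.89 m east, 1175.84 m north → (2455, 1176).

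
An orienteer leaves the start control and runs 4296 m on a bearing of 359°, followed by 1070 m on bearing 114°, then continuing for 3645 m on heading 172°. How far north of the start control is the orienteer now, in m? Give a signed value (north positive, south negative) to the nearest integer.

251 m

Leg 1 (359°, 4296 m): east 4296 sin 359° = -74.98, north 4296 cos 359° = 4295.35
Leg 2 (114°, 1070 m): east 1070 sin 114° = 977.49, north 1070 cos 114° = -435.21
Leg 3 (172°, 3645 m): east 3645 sin 172° = 507.29, north 3645 cos 172° = -3609.53
Net north component: 250.61 m.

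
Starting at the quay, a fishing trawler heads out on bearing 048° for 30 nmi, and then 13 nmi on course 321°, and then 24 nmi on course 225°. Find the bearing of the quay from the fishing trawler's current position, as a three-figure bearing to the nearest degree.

168°

Leg 1 (048°, 30 nmi): east 30 sin 48° = 22.29, north 30 cos 48° = 20.07
Leg 2 (321°, 13 nmi): east 13 sin 321° = -8.18, north 13 cos 321° = 10.10
Leg 3 (225°, 24 nmi): east 24 sin 225° = -16.97, north 24 cos 225° = -16.97
Net displacement: -2.86 east, 13.21 north. Direction back to start is (2.86, -13.21): bearing = atan2(2.86, -13.21) mod 360° = 167.79° ≈ 168°.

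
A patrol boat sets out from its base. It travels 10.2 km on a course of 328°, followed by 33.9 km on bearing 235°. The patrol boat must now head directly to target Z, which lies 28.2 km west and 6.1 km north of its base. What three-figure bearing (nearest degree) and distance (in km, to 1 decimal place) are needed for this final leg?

Leg 1 (328°, 10.2 km): east 10.2 sin 328° = -5.41, north 10.2 cos 328° = 8.65
Leg 2 (235°, 33.9 km): east 33.9 sin 235° = -27.77, north 33.9 cos 235° = -19.44
Current position: (-33.17, -10.79). Target: (-28.2, 6.1). Remaining: Δeast = 4.97, Δnorth = 16.89.
Bearing = atan2(4.97, 16.89) mod 360° = 16.41°; distance = √((4.97)² + (16.89)²) = 17.611 km.

016°, 17.6 km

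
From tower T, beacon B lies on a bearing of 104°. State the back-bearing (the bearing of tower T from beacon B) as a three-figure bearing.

Back-bearing = 104° + 180° = 284°.

284°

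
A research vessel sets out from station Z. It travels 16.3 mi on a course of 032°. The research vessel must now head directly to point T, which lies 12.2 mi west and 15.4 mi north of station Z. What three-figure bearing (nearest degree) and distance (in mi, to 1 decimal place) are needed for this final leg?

274°, 20.9 mi

Leg 1 (032°, 16.3 mi): east 16.3 sin 32° = 8.64, north 16.3 cos 32° = 13.82
Current position: (8.64, 13.82). Target: (-12.2, 15.4). Remaining: Δeast = -20.84, Δnorth = 1.58.
Bearing = atan2(-20.84, 1.58) mod 360° = 274.33°; distance = √((-20.84)² + (1.58)²) = 20.897 mi.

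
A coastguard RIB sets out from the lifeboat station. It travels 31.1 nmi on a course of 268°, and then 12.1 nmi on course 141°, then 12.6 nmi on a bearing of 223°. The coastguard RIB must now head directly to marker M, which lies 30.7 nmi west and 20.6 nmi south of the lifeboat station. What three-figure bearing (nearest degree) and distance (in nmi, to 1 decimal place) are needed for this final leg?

123°, 1.6 nmi

Leg 1 (268°, 31.1 nmi): east 31.1 sin 268° = -31.08, north 31.1 cos 268° = -1.09
Leg 2 (141°, 12.1 nmi): east 12.1 sin 141° = 7.61, north 12.1 cos 141° = -9.40
Leg 3 (223°, 12.6 nmi): east 12.6 sin 223° = -8.59, north 12.6 cos 223° = -9.22
Current position: (-32.06, -19.70). Target: (-30.7, -20.6). Remaining: Δeast = 1.36, Δnorth = -0.90.
Bearing = atan2(1.36, -0.90) mod 360° = 123.39°; distance = √((1.36)² + (-0.90)²) = 1.628 nmi.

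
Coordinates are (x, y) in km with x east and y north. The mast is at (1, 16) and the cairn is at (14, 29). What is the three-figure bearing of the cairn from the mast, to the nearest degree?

Δeast = 14 − 1 = 13.00; Δnorth = 29 − 16 = 13.00.
Bearing = atan2(Δeast, Δnorth) mod 360° = 45.00° ≈ 045°.

045°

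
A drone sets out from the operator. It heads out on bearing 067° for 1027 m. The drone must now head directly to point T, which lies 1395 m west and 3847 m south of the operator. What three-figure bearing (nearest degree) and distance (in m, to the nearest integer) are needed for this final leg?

Leg 1 (067°, 1027 m): east 1027 sin 67° = 945.36, north 1027 cos 67° = 401.28
Current position: (945.36, 401.28). Target: (-1395, -3847). Remaining: Δeast = -2340.36, Δnorth = -4248.28.
Bearing = atan2(-2340.36, -4248.28) mod 360° = 208.85°; distance = √((-2340.36)² + (-4248.28)²) = 4850.275 m.

209°, 4850 m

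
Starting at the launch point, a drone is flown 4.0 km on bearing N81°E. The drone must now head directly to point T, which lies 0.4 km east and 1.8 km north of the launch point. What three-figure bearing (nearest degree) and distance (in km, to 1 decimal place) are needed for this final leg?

Leg 1 (N81°E, 4.0 km): east 4.0 sin 81° = 3.95, north 4.0 cos 81° = 0.63
Current position: (3.95, 0.63). Target: (0.4, 1.8). Remaining: Δeast = -3.55, Δnorth = 1.17.
Bearing = atan2(-3.55, 1.17) mod 360° = 288.30°; distance = √((-3.55)² + (1.17)²) = 3.740 km.

288°, 3.7 km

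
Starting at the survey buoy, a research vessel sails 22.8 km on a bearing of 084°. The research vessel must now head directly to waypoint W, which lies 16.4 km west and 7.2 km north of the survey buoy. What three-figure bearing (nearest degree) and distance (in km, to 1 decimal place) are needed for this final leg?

Leg 1 (084°, 22.8 km): east 22.8 sin 84° = 22.68, north 22.8 cos 84° = 2.38
Current position: (22.68, 2.38). Target: (-16.4, 7.2). Remaining: Δeast = -39.08, Δnorth = 4.82.
Bearing = atan2(-39.08, 4.82) mod 360° = 277.03°; distance = √((-39.08)² + (4.82)²) = 39.371 km.

277°, 39.4 km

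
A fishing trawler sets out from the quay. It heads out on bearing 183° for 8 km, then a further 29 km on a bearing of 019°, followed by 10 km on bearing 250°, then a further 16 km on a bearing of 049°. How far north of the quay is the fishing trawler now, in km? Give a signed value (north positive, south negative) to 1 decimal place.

26.5 km

Leg 1 (183°, 8 km): east 8 sin 183° = -0.42, north 8 cos 183° = -7.99
Leg 2 (019°, 29 km): east 29 sin 19° = 9.44, north 29 cos 19° = 27.42
Leg 3 (250°, 10 km): east 10 sin 250° = -9.40, north 10 cos 250° = -3.42
Leg 4 (049°, 16 km): east 16 sin 49° = 12.08, north 16 cos 49° = 10.50
Net north component: 26.51 km.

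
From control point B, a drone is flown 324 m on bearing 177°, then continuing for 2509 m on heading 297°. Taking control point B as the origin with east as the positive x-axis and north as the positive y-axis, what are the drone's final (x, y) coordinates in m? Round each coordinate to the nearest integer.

(-2219, 816)

Leg 1 (177°, 324 m): east 324 sin 177° = 16.96, north 324 cos 177° = -323.56
Leg 2 (297°, 2509 m): east 2509 sin 297° = -2235.54, north 2509 cos 297° = 1139.06
Summing: -2218.58 m east, 815.51 m north → (-2219, 816).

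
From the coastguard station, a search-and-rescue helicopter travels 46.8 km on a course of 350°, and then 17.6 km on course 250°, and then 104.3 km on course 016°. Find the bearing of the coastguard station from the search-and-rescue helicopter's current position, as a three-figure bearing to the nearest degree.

Leg 1 (350°, 46.8 km): east 46.8 sin 350° = -8.13, north 46.8 cos 350° = 46.09
Leg 2 (250°, 17.6 km): east 17.6 sin 250° = -16.54, north 17.6 cos 250° = -6.02
Leg 3 (016°, 104.3 km): east 104.3 sin 16° = 28.75, north 104.3 cos 16° = 100.26
Net displacement: 4.08 east, 140.33 north. Direction back to start is (-4.08, -140.33): bearing = atan2(-4.08, -140.33) mod 360° = 181.67° ≈ 182°.

182°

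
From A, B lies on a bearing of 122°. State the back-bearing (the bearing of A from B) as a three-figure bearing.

302°

Back-bearing = 122° + 180° = 302°.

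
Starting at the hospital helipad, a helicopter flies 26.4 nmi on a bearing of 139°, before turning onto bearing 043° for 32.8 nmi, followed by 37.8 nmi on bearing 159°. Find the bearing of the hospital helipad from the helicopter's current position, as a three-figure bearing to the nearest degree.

Leg 1 (139°, 26.4 nmi): east 26.4 sin 139° = 17.32, north 26.4 cos 139° = -19.92
Leg 2 (043°, 32.8 nmi): east 32.8 sin 43° = 22.37, north 32.8 cos 43° = 23.99
Leg 3 (159°, 37.8 nmi): east 37.8 sin 159° = 13.55, north 37.8 cos 159° = -35.29
Net displacement: 53.24 east, -31.23 north. Direction back to start is (-53.24, 31.23): bearing = atan2(-53.24, 31.23) mod 360° = 300.39° ≈ 300°.

300°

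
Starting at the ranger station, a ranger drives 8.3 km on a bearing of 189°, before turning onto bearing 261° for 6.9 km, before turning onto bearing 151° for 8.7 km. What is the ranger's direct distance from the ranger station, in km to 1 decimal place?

17.3 km

Leg 1 (189°, 8.3 km): east 8.3 sin 189° = -1.30, north 8.3 cos 189° = -8.20
Leg 2 (261°, 6.9 km): east 6.9 sin 261° = -6.82, north 6.9 cos 261° = -1.08
Leg 3 (151°, 8.7 km): east 8.7 sin 151° = 4.22, north 8.7 cos 151° = -7.61
Net: -3.90 east, -16.89 north. Distance = √((-3.90)² + (-16.89)²) = 17.330 km.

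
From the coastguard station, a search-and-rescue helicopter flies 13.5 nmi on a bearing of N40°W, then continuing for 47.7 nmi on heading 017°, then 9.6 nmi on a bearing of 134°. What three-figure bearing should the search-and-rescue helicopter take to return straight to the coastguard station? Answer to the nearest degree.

194°

Leg 1 (N40°W, 13.5 nmi): east 13.5 sin 320° = -8.68, north 13.5 cos 320° = 10.34
Leg 2 (017°, 47.7 nmi): east 47.7 sin 17° = 13.95, north 47.7 cos 17° = 45.62
Leg 3 (134°, 9.6 nmi): east 9.6 sin 134° = 6.91, north 9.6 cos 134° = -6.67
Net displacement: 12.17 east, 49.29 north. Direction back to start is (-12.17, -49.29): bearing = atan2(-12.17, -49.29) mod 360° = 193.87° ≈ 194°.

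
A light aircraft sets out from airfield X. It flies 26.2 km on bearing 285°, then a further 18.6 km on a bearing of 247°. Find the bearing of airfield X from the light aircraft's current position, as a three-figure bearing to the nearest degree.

089°

Leg 1 (285°, 26.2 km): east 26.2 sin 285° = -25.31, north 26.2 cos 285° = 6.78
Leg 2 (247°, 18.6 km): east 18.6 sin 247° = -17.12, north 18.6 cos 247° = -7.27
Net displacement: -42.43 east, -0.49 north. Direction back to start is (42.43, 0.49): bearing = atan2(42.43, 0.49) mod 360° = 89.34° ≈ 089°.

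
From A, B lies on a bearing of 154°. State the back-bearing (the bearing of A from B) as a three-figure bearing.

334°

Back-bearing = 154° + 180° = 334°.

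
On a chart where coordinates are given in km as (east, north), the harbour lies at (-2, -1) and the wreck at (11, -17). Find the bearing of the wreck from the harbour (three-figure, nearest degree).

141°

Δeast = 11 − -2 = 13.00; Δnorth = -17 − -1 = -16.00.
Bearing = atan2(Δeast, Δnorth) mod 360° = 140.91° ≈ 141°.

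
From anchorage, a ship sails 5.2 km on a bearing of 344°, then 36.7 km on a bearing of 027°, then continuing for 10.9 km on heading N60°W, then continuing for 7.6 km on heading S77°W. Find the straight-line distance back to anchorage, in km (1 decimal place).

41.5 km

Leg 1 (344°, 5.2 km): east 5.2 sin 344° = -1.43, north 5.2 cos 344° = 5.00
Leg 2 (027°, 36.7 km): east 36.7 sin 27° = 16.66, north 36.7 cos 27° = 32.70
Leg 3 (N60°W, 10.9 km): east 10.9 sin 300° = -9.44, north 10.9 cos 300° = 5.45
Leg 4 (S77°W, 7.6 km): east 7.6 sin 257° = -7.41, north 7.6 cos 257° = -1.71
Net: -1.62 east, 41.44 north. Distance = √((-1.62)² + (41.44)²) = 41.470 km.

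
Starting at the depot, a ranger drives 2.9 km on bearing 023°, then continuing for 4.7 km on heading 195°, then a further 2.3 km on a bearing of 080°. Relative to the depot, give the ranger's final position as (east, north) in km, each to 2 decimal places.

(2.18, -1.47)

Leg 1 (023°, 2.9 km): east 2.9 sin 23° = 1.13, north 2.9 cos 23° = 2.67
Leg 2 (195°, 4.7 km): east 4.7 sin 195° = -1.22, north 4.7 cos 195° = -4.54
Leg 3 (080°, 2.3 km): east 2.3 sin 80° = 2.27, north 2.3 cos 80° = 0.40
Summing: 2.18 km east, -1.47 km north → (2.18, -1.47).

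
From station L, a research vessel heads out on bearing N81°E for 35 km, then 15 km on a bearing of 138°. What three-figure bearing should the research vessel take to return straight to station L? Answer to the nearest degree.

277°

Leg 1 (N81°E, 35 km): east 35 sin 81° = 34.57, north 35 cos 81° = 5.48
Leg 2 (138°, 15 km): east 15 sin 138° = 10.04, north 15 cos 138° = -11.15
Net displacement: 44.61 east, -5.67 north. Direction back to start is (-44.61, 5.67): bearing = atan2(-44.61, 5.67) mod 360° = 277.25° ≈ 277°.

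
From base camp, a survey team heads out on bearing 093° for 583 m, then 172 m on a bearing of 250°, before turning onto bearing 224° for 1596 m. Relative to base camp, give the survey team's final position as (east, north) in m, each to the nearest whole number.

(-688, -1237)

Leg 1 (093°, 583 m): east 583 sin 93° = 582.20, north 583 cos 93° = -30.51
Leg 2 (250°, 172 m): east 172 sin 250° = -161.63, north 172 cos 250° = -58.83
Leg 3 (224°, 1596 m): east 1596 sin 224° = -1108.67, north 1596 cos 224° = -1148.07
Summing: -688.10 m east, -1237.41 m north → (-688, -1237).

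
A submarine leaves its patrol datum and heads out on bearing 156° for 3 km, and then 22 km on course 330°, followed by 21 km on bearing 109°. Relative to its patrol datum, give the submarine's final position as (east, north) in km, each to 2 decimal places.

(10.08, 9.47)

Leg 1 (156°, 3 km): east 3 sin 156° = 1.22, north 3 cos 156° = -2.74
Leg 2 (330°, 22 km): east 22 sin 330° = -11.00, north 22 cos 330° = 19.05
Leg 3 (109°, 21 km): east 21 sin 109° = 19.86, north 21 cos 109° = -6.84
Summing: 10.08 km east, 9.47 km north → (10.08, 9.47).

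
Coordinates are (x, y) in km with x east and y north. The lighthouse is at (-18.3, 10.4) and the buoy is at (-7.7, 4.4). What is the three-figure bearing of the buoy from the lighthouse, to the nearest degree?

120°

Δeast = -7.7 − -18.3 = 10.60; Δnorth = 4.4 − 10.4 = -6.00.
Bearing = atan2(Δeast, Δnorth) mod 360° = 119.51° ≈ 120°.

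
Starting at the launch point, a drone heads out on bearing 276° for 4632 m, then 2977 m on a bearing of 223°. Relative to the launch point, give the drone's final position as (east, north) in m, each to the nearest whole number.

Leg 1 (276°, 4632 m): east 4632 sin 276° = -4606.63, north 4632 cos 276° = 484.18
Leg 2 (223°, 2977 m): east 2977 sin 223° = -2030.31, north 2977 cos 223° = -2177.24
Summing: -6636.93 m east, -1693.06 m north → (-6637, -1693).

(-6637, -1693)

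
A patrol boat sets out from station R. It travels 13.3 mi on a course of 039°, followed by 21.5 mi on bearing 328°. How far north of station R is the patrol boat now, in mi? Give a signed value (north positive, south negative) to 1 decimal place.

28.6 mi

Leg 1 (039°, 13.3 mi): east 13.3 sin 39° = 8.37, north 13.3 cos 39° = 10.34
Leg 2 (328°, 21.5 mi): east 21.5 sin 328° = -11.39, north 21.5 cos 328° = 18.23
Net north component: 28.57 mi.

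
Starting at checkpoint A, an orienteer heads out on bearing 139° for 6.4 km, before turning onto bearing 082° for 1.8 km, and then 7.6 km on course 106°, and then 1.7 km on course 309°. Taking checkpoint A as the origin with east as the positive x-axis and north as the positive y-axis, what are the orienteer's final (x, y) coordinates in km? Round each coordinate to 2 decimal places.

(11.97, -5.60)

Leg 1 (139°, 6.4 km): east 6.4 sin 139° = 4.20, north 6.4 cos 139° = -4.83
Leg 2 (082°, 1.8 km): east 1.8 sin 82° = 1.78, north 1.8 cos 82° = 0.25
Leg 3 (106°, 7.6 km): east 7.6 sin 106° = 7.31, north 7.6 cos 106° = -2.09
Leg 4 (309°, 1.7 km): east 1.7 sin 309° = -1.32, north 1.7 cos 309° = 1.07
Summing: 11.97 km east, -5.60 km north → (11.97, -5.60).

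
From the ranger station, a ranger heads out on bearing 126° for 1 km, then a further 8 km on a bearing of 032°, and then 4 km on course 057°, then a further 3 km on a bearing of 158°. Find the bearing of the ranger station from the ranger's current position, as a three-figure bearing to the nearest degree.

Leg 1 (126°, 1 km): east 1 sin 126° = 0.81, north 1 cos 126° = -0.59
Leg 2 (032°, 8 km): east 8 sin 32° = 4.24, north 8 cos 32° = 6.78
Leg 3 (057°, 4 km): east 4 sin 57° = 3.35, north 4 cos 57° = 2.18
Leg 4 (158°, 3 km): east 3 sin 158° = 1.12, north 3 cos 158° = -2.78
Net displacement: 9.53 east, 5.59 north. Direction back to start is (-9.53, -5.59): bearing = atan2(-9.53, -5.59) mod 360° = 239.58° ≈ 240°.

240°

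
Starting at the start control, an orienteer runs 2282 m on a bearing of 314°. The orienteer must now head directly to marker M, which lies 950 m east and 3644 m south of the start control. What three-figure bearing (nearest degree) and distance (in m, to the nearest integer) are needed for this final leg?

154°, 5836 m

Leg 1 (314°, 2282 m): east 2282 sin 314° = -1641.53, north 2282 cos 314° = 1585.21
Current position: (-1641.53, 1585.21). Target: (950, -3644). Remaining: Δeast = 2591.53, Δnorth = -5229.21.
Bearing = atan2(2591.53, -5229.21) mod 360° = 153.64°; distance = √((2591.53)² + (-5229.21)²) = 5836.153 m.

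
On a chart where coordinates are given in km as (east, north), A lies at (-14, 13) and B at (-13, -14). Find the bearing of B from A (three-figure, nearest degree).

178°

Δeast = -13 − -14 = 1.00; Δnorth = -14 − 13 = -27.00.
Bearing = atan2(Δeast, Δnorth) mod 360° = 177.88° ≈ 178°.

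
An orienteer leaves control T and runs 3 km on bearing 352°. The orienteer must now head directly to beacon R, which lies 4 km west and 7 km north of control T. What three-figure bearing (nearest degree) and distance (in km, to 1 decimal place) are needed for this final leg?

318°, 5.4 km

Leg 1 (352°, 3 km): east 3 sin 352° = -0.42, north 3 cos 352° = 2.97
Current position: (-0.42, 2.97). Target: (-4, 7). Remaining: Δeast = -3.58, Δnorth = 4.03.
Bearing = atan2(-3.58, 4.03) mod 360° = 318.36°; distance = √((-3.58)² + (4.03)²) = 5.392 km.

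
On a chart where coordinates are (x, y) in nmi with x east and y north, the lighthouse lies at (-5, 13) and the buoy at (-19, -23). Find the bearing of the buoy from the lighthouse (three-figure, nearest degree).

Δeast = -19 − -5 = -14.00; Δnorth = -23 − 13 = -36.00.
Bearing = atan2(Δeast, Δnorth) mod 360° = 201.25° ≈ 201°.

201°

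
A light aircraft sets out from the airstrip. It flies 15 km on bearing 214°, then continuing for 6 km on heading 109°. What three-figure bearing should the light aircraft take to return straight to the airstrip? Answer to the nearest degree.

Leg 1 (214°, 15 km): east 15 sin 214° = -8.39, north 15 cos 214° = -12.44
Leg 2 (109°, 6 km): east 6 sin 109° = 5.67, north 6 cos 109° = -1.95
Net displacement: -2.71 east, -14.39 north. Direction back to start is (2.71, 14.39): bearing = atan2(2.71, 14.39) mod 360° = 10.68° ≈ 011°.

011°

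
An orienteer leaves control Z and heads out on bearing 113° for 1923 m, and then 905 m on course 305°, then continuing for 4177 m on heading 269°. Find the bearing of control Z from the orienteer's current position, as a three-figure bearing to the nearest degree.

Leg 1 (113°, 1923 m): east 1923 sin 113° = 1770.13, north 1923 cos 113° = -751.38
Leg 2 (305°, 905 m): east 905 sin 305° = -741.33, north 905 cos 305° = 519.09
Leg 3 (269°, 4177 m): east 4177 sin 269° = -4176.36, north 4177 cos 269° = -72.90
Net displacement: -3147.57 east, -305.19 north. Direction back to start is (3147.57, 305.19): bearing = atan2(3147.57, 305.19) mod 360° = 84.46° ≈ 084°.

084°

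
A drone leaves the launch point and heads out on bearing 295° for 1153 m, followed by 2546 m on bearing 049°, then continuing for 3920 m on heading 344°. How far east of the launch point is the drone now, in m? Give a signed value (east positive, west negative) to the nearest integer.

Leg 1 (295°, 1153 m): east 1153 sin 295° = -1044.97, north 1153 cos 295° = 487.28
Leg 2 (049°, 2546 m): east 2546 sin 49° = 1921.49, north 2546 cos 49° = 1670.33
Leg 3 (344°, 3920 m): east 3920 sin 344° = -1080.50, north 3920 cos 344° = 3768.15
Net east component: -203.98 m.

-204 m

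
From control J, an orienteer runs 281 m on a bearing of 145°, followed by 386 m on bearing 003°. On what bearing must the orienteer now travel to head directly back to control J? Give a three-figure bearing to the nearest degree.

229°

Leg 1 (145°, 281 m): east 281 sin 145° = 161.17, north 281 cos 145° = -230.18
Leg 2 (003°, 386 m): east 386 sin 3° = 20.20, north 386 cos 3° = 385.47
Net displacement: 181.38 east, 155.29 north. Direction back to start is (-181.38, -155.29): bearing = atan2(-181.38, -155.29) mod 360° = 229.43° ≈ 229°.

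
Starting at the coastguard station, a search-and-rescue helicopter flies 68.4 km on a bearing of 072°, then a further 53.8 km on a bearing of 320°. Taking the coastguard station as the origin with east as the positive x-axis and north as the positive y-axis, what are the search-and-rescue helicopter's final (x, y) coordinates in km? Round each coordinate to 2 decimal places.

(30.47, 62.35)

Leg 1 (072°, 68.4 km): east 68.4 sin 72° = 65.05, north 68.4 cos 72° = 21.14
Leg 2 (320°, 53.8 km): east 53.8 sin 320° = -34.58, north 53.8 cos 320° = 41.21
Summing: 30.47 km east, 62.35 km north → (30.47, 62.35).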